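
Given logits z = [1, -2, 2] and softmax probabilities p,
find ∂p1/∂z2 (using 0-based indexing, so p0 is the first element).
∂p1/∂z2 = -0.009532

p = softmax(z) = [0.2654, 0.01321, 0.7214]
p1 = 0.01321, p2 = 0.7214

∂p1/∂z2 = -p1 × p2 = -0.01321 × 0.7214 = -0.009532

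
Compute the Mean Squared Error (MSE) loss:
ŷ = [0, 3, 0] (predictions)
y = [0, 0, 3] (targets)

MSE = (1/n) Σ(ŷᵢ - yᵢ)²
MSE = 6

MSE = (1/3)((0-0)² + (3-0)² + (0-3)²) = (1/3)(0 + 9 + 9) = 6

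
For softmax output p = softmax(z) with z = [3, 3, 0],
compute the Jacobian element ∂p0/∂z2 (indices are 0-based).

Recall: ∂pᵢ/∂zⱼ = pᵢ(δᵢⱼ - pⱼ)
∂p0/∂z2 = -0.01185

p = softmax(z) = [0.4879, 0.4879, 0.02429]
p0 = 0.4879, p2 = 0.02429

∂p0/∂z2 = -p0 × p2 = -0.4879 × 0.02429 = -0.01185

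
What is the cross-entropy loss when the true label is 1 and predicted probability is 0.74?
L = 0.3011

L = -1·log(0.74) - 0·log(0.26) = -log(0.74) = 0.3011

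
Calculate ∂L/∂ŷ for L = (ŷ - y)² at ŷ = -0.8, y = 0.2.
∂L/∂ŷ = -2.0

∂L/∂ŷ = 2(ŷ - y) = 2(-0.8 - 0.2) = 2(-1.0) = -2.0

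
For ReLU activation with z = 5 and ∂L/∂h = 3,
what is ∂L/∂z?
∂L/∂z = 3

h = ReLU(5) = 5
Since z > 0: ∂h/∂z = 1
∂L/∂z = ∂L/∂h · ∂h/∂z = 3 × 1 = 3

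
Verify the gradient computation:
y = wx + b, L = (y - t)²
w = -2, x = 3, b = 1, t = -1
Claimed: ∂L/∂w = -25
Incorrect

y = (-2)(3) + 1 = -5
∂L/∂y = 2(y - t) = 2(-5 - -1) = -8
∂y/∂w = x = 3
∂L/∂w = -8 × 3 = -24

Claimed value: -25
Incorrect: The correct gradient is -24.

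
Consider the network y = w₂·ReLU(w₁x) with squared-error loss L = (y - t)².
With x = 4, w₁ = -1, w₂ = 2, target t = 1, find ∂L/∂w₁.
∂L/∂w₁ = 0

Forward pass:
z = w₁x = -1×4 = -4
h = ReLU(-4) = 0
y = w₂h = 2×0 = 0

Backward pass:
∂L/∂y = 2(y - t) = 2(0 - 1) = -2
∂y/∂h = w₂ = 2
∂h/∂z = 0 (ReLU derivative)
∂z/∂w₁ = x = 4

∂L/∂w₁ = -2 × 2 × 0 × 4 = 0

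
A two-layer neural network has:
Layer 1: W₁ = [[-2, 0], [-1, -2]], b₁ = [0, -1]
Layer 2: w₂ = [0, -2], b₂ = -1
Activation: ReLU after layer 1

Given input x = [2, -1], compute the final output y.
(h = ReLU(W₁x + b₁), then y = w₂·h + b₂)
y = -1

Layer 1 pre-activation: z₁ = [-4, -1]
After ReLU: h = [0, 0]
Layer 2 output: y = 0×0 + -2×0 + -1 = -1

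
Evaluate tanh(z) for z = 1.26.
0.8511

tanh(1.26) = (e^(1.26) - e^(-1.26))/(e^(1.26) + e^(-1.26)) = 0.8511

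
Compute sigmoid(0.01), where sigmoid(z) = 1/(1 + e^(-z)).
0.5025

sigmoid(0.01) = 1/(1 + e^(-0.01)) = 1/(1 + 0.99) = 0.5025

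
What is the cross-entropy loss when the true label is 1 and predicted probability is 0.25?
L = 1.386

L = -1·log(0.25) - 0·log(0.75) = -log(0.25) = 1.386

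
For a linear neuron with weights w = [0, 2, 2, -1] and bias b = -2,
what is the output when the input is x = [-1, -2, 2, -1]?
y = -1

y = (0)(-1) + (2)(-2) + (2)(2) + (-1)(-1) + -2 = -1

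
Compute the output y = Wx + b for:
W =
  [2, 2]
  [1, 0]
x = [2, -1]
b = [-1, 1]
y = [1, 3]

Wx = [2×2 + 2×-1, 1×2 + 0×-1]
   = [2, 2]
y = Wx + b = [2 + -1, 2 + 1] = [1, 3]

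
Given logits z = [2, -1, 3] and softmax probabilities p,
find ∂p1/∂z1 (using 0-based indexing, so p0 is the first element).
∂p1/∂z1 = 0.01304

p = softmax(z) = [0.2654, 0.01321, 0.7214]
p1 = 0.01321

∂p1/∂z1 = p1(1 - p1) = 0.01321 × (1 - 0.01321) = 0.01304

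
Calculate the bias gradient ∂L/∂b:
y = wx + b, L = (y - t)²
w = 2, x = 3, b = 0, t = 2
∂L/∂b = 8

y = wx + b = (2)(3) + 0 = 6
∂L/∂y = 2(y - t) = 2(6 - 2) = 8
∂y/∂b = 1
∂L/∂b = ∂L/∂y · ∂y/∂b = 8 × 1 = 8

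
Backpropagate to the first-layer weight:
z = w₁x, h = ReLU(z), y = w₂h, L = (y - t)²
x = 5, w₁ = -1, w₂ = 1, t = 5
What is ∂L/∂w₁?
∂L/∂w₁ = 0

Forward pass:
z = w₁x = -1×5 = -5
h = ReLU(-5) = 0
y = w₂h = 1×0 = 0

Backward pass:
∂L/∂y = 2(y - t) = 2(0 - 5) = -10
∂y/∂h = w₂ = 1
∂h/∂z = 0 (ReLU derivative)
∂z/∂w₁ = x = 5

∂L/∂w₁ = -10 × 1 × 0 × 5 = 0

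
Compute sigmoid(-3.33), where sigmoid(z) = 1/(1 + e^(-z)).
0.03456

sigmoid(-3.33) = 1/(1 + e^(3.33)) = 1/(1 + 27.94) = 0.03456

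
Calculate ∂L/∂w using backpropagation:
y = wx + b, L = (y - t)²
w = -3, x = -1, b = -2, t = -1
∂L/∂w = -4

y = wx + b = (-3)(-1) + -2 = 1
∂L/∂y = 2(y - t) = 2(1 - -1) = 4
∂y/∂w = x = -1
∂L/∂w = ∂L/∂y · ∂y/∂w = 4 × -1 = -4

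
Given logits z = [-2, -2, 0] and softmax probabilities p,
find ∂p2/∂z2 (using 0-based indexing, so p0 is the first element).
∂p2/∂z2 = 0.1676

p = softmax(z) = [0.1065, 0.1065, 0.787]
p2 = 0.787

∂p2/∂z2 = p2(1 - p2) = 0.787 × (1 - 0.787) = 0.1676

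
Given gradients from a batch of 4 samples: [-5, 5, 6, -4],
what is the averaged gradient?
Average gradient = 0.5

Average = (1/4)(-5 + 5 + 6 + -4) = 2/4 = 0.5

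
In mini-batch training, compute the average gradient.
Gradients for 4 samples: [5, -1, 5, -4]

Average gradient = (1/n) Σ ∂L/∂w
Average gradient = 1.25

Average = (1/4)(5 + -1 + 5 + -4) = 5/4 = 1.25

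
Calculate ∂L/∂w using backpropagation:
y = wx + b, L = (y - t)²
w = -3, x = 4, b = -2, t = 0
∂L/∂w = -112

y = wx + b = (-3)(4) + -2 = -14
∂L/∂y = 2(y - t) = 2(-14 - 0) = -28
∂y/∂w = x = 4
∂L/∂w = ∂L/∂y · ∂y/∂w = -28 × 4 = -112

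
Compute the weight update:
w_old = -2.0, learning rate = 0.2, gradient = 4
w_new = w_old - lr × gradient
w_new = -2.8

w_new = w - η·∂L/∂w = -2.0 - 0.2×(4) = -2.0 - (0.8) = -2.8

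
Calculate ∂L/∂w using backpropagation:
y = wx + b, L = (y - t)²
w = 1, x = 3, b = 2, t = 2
∂L/∂w = 18

y = wx + b = (1)(3) + 2 = 5
∂L/∂y = 2(y - t) = 2(5 - 2) = 6
∂y/∂w = x = 3
∂L/∂w = ∂L/∂y · ∂y/∂w = 6 × 3 = 18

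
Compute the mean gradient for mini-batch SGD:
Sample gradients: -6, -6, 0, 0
Average gradient = -3

Average = (1/4)(-6 + -6 + 0 + 0) = -12/4 = -3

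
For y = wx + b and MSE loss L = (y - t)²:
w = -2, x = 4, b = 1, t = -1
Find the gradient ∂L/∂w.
∂L/∂w = -48

y = wx + b = (-2)(4) + 1 = -7
∂L/∂y = 2(y - t) = 2(-7 - -1) = -12
∂y/∂w = x = 4
∂L/∂w = ∂L/∂y · ∂y/∂w = -12 × 4 = -48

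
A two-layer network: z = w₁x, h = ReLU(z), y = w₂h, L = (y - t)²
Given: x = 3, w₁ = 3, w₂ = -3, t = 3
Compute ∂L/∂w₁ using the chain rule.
∂L/∂w₁ = 540

Forward pass:
z = w₁x = 3×3 = 9
h = ReLU(9) = 9
y = w₂h = -3×9 = -27

Backward pass:
∂L/∂y = 2(y - t) = 2(-27 - 3) = -60
∂y/∂h = w₂ = -3
∂h/∂z = 1 (ReLU derivative)
∂z/∂w₁ = x = 3

∂L/∂w₁ = -60 × -3 × 1 × 3 = 540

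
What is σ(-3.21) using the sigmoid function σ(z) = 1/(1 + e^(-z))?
0.03879

sigmoid(-3.21) = 1/(1 + e^(3.21)) = 1/(1 + 24.78) = 0.03879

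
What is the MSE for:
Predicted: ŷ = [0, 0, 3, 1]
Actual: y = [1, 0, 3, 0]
MSE = 0.5

MSE = (1/4)((0-1)² + (0-0)² + (3-3)² + (1-0)²) = (1/4)(1 + 0 + 0 + 1) = 0.5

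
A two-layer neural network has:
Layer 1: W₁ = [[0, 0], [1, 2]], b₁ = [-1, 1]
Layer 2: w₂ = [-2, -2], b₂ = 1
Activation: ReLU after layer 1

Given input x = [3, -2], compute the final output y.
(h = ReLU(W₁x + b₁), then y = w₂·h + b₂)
y = 1

Layer 1 pre-activation: z₁ = [-1, 0]
After ReLU: h = [0, 0]
Layer 2 output: y = -2×0 + -2×0 + 1 = 1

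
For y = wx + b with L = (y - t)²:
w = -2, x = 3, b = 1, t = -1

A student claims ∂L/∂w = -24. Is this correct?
Correct

y = (-2)(3) + 1 = -5
∂L/∂y = 2(y - t) = 2(-5 - -1) = -8
∂y/∂w = x = 3
∂L/∂w = -8 × 3 = -24

Claimed value: -24
Correct: The correct gradient is -24.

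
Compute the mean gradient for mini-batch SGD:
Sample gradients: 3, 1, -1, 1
Average gradient = 1

Average = (1/4)(3 + 1 + -1 + 1) = 4/4 = 1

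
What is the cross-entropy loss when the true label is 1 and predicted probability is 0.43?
L = 0.844

L = -1·log(0.43) - 0·log(0.57) = -log(0.43) = 0.844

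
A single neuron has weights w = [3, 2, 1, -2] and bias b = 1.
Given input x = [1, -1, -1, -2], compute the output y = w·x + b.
y = 5

y = (3)(1) + (2)(-1) + (1)(-1) + (-2)(-2) + 1 = 5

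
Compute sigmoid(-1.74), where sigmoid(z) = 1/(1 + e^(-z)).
0.1493

sigmoid(-1.74) = 1/(1 + e^(1.74)) = 1/(1 + 5.697) = 0.1493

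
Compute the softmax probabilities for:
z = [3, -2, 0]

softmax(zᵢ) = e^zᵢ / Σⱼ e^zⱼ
p = [0.9465, 0.0064, 0.0471]

exp(z) = [20.09, 0.1353, 1]
Sum = 21.22
p = [0.9465, 0.0064, 0.0471]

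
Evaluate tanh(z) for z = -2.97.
-0.9947

tanh(-2.97) = (e^(-2.97) - e^(2.97))/(e^(-2.97) + e^(2.97)) = -0.9947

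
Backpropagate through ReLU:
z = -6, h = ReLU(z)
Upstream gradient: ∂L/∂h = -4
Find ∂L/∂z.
∂L/∂z = 0

h = ReLU(-6) = 0
Since z < 0: ∂h/∂z = 0
∂L/∂z = ∂L/∂h · ∂h/∂z = -4 × 0 = 0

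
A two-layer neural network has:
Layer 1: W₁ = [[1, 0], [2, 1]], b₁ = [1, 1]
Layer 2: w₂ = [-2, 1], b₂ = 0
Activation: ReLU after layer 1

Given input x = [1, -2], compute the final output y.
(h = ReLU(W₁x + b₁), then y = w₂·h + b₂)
y = -3

Layer 1 pre-activation: z₁ = [2, 1]
After ReLU: h = [2, 1]
Layer 2 output: y = -2×2 + 1×1 + 0 = -3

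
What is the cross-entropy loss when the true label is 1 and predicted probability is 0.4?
L = 0.9163

L = -1·log(0.4) - 0·log(0.6) = -log(0.4) = 0.9163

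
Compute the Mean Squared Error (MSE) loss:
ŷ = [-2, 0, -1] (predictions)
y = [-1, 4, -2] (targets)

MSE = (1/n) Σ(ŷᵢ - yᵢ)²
MSE = 6

MSE = (1/3)((-2--1)² + (0-4)² + (-1--2)²) = (1/3)(1 + 16 + 1) = 6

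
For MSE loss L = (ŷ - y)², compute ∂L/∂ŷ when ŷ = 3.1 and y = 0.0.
∂L/∂ŷ = 6.2

∂L/∂ŷ = 2(ŷ - y) = 2(3.1 - 0.0) = 2(3.1) = 6.2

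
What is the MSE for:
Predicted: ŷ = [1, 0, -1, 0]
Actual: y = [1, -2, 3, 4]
MSE = 9

MSE = (1/4)((1-1)² + (0--2)² + (-1-3)² + (0-4)²) = (1/4)(0 + 4 + 16 + 16) = 9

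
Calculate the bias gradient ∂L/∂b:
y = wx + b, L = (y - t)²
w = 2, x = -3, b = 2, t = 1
∂L/∂b = -10

y = wx + b = (2)(-3) + 2 = -4
∂L/∂y = 2(y - t) = 2(-4 - 1) = -10
∂y/∂b = 1
∂L/∂b = ∂L/∂y · ∂y/∂b = -10 × 1 = -10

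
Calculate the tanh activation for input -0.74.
-0.6291

tanh(-0.74) = (e^(-0.74) - e^(0.74))/(e^(-0.74) + e^(0.74)) = -0.6291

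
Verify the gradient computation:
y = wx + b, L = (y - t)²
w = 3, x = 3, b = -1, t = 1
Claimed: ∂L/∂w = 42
Correct

y = (3)(3) + -1 = 8
∂L/∂y = 2(y - t) = 2(8 - 1) = 14
∂y/∂w = x = 3
∂L/∂w = 14 × 3 = 42

Claimed value: 42
Correct: The correct gradient is 42.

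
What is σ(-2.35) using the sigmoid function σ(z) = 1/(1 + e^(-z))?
0.08707

sigmoid(-2.35) = 1/(1 + e^(2.35)) = 1/(1 + 10.49) = 0.08707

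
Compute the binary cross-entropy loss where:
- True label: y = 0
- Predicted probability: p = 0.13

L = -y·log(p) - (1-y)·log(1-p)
L = 0.1393

L = -0·log(0.13) - 1·log(0.87) = -log(0.87) = 0.1393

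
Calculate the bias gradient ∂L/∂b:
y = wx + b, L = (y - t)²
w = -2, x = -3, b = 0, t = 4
∂L/∂b = 4

y = wx + b = (-2)(-3) + 0 = 6
∂L/∂y = 2(y - t) = 2(6 - 4) = 4
∂y/∂b = 1
∂L/∂b = ∂L/∂y · ∂y/∂b = 4 × 1 = 4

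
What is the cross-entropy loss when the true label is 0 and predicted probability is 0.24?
L = 0.2744

L = -0·log(0.24) - 1·log(0.76) = -log(0.76) = 0.2744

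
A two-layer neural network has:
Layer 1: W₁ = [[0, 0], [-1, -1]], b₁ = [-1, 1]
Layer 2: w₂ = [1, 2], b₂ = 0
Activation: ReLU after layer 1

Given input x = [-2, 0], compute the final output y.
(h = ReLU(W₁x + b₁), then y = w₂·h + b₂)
y = 6

Layer 1 pre-activation: z₁ = [-1, 3]
After ReLU: h = [0, 3]
Layer 2 output: y = 1×0 + 2×3 + 0 = 6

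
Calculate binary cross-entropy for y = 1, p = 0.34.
L = 1.079

L = -1·log(0.34) - 0·log(0.66) = -log(0.34) = 1.079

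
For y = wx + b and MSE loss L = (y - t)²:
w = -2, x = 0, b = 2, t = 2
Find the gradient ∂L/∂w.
∂L/∂w = 0

y = wx + b = (-2)(0) + 2 = 2
∂L/∂y = 2(y - t) = 2(2 - 2) = 0
∂y/∂w = x = 0
∂L/∂w = ∂L/∂y · ∂y/∂w = 0 × 0 = 0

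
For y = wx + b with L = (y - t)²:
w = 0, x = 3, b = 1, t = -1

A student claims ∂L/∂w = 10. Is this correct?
Incorrect

y = (0)(3) + 1 = 1
∂L/∂y = 2(y - t) = 2(1 - -1) = 4
∂y/∂w = x = 3
∂L/∂w = 4 × 3 = 12

Claimed value: 10
Incorrect: The correct gradient is 12.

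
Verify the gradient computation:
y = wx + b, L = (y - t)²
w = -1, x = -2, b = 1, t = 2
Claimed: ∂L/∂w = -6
Incorrect

y = (-1)(-2) + 1 = 3
∂L/∂y = 2(y - t) = 2(3 - 2) = 2
∂y/∂w = x = -2
∂L/∂w = 2 × -2 = -4

Claimed value: -6
Incorrect: The correct gradient is -4.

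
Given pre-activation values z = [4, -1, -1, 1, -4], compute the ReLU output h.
h = [4, 0, 0, 1, 0]

ReLU applied element-wise: max(0,4)=4, max(0,-1)=0, max(0,-1)=0, max(0,1)=1, max(0,-4)=0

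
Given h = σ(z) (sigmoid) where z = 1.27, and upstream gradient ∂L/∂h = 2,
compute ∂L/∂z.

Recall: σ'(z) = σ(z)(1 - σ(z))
∂L/∂z = 0.3424

σ(1.27) = 0.7807
σ'(1.27) = σ(1.27)(1 - σ(1.27)) = 0.7807 × 0.2193 = 0.1712
∂L/∂z = ∂L/∂h · σ'(z) = 2 × 0.1712 = 0.3424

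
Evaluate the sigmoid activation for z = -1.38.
0.201

sigmoid(-1.38) = 1/(1 + e^(1.38)) = 1/(1 + 3.975) = 0.201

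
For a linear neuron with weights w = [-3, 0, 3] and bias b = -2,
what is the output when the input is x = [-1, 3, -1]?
y = -2

y = (-3)(-1) + (0)(3) + (3)(-1) + -2 = -2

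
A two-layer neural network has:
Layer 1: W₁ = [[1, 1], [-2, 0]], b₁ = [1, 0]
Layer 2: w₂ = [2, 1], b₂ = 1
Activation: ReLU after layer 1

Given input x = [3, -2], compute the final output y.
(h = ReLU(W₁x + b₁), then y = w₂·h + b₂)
y = 5

Layer 1 pre-activation: z₁ = [2, -6]
After ReLU: h = [2, 0]
Layer 2 output: y = 2×2 + 1×0 + 1 = 5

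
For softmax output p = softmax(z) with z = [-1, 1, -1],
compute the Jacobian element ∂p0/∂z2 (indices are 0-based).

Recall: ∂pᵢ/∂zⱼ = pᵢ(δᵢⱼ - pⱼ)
∂p0/∂z2 = -0.01134

p = softmax(z) = [0.1065, 0.787, 0.1065]
p0 = 0.1065, p2 = 0.1065

∂p0/∂z2 = -p0 × p2 = -0.1065 × 0.1065 = -0.01134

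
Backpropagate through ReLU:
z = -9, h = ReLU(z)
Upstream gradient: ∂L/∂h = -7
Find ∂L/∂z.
∂L/∂z = 0

h = ReLU(-9) = 0
Since z < 0: ∂h/∂z = 0
∂L/∂z = ∂L/∂h · ∂h/∂z = -7 × 0 = 0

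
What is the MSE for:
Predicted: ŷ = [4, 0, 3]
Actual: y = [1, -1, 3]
MSE = 3.333

MSE = (1/3)((4-1)² + (0--1)² + (3-3)²) = (1/3)(9 + 1 + 0) = 3.333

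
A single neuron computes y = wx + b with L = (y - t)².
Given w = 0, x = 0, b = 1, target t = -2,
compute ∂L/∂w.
∂L/∂w = 0

y = wx + b = (0)(0) + 1 = 1
∂L/∂y = 2(y - t) = 2(1 - -2) = 6
∂y/∂w = x = 0
∂L/∂w = ∂L/∂y · ∂y/∂w = 6 × 0 = 0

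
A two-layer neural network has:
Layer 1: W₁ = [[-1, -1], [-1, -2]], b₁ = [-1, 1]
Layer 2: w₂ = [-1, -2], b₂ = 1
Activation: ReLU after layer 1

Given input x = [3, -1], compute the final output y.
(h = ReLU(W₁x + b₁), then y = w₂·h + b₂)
y = 1

Layer 1 pre-activation: z₁ = [-3, 0]
After ReLU: h = [0, 0]
Layer 2 output: y = -1×0 + -2×0 + 1 = 1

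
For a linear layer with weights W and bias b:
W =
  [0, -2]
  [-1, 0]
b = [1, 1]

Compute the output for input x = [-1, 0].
y = [1, 2]

Wx = [0×-1 + -2×0, -1×-1 + 0×0]
   = [0, 1]
y = Wx + b = [0 + 1, 1 + 1] = [1, 2]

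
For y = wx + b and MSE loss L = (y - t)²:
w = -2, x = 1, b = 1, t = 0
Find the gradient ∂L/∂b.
∂L/∂b = -2

y = wx + b = (-2)(1) + 1 = -1
∂L/∂y = 2(y - t) = 2(-1 - 0) = -2
∂y/∂b = 1
∂L/∂b = ∂L/∂y · ∂y/∂b = -2 × 1 = -2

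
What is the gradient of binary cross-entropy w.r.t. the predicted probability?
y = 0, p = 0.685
∂L/∂p = 3.175

∂L/∂p = -y/p + (1-y)/(1-p) = 0 + 1/0.315 = 3.175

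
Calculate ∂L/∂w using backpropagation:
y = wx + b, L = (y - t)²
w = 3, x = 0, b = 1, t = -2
∂L/∂w = 0

y = wx + b = (3)(0) + 1 = 1
∂L/∂y = 2(y - t) = 2(1 - -2) = 6
∂y/∂w = x = 0
∂L/∂w = ∂L/∂y · ∂y/∂w = 6 × 0 = 0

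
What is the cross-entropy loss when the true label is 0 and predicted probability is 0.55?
L = 0.7985

L = -0·log(0.55) - 1·log(0.45) = -log(0.45) = 0.7985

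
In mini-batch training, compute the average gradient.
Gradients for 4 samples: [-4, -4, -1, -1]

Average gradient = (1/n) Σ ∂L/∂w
Average gradient = -2.5

Average = (1/4)(-4 + -4 + -1 + -1) = -10/4 = -2.5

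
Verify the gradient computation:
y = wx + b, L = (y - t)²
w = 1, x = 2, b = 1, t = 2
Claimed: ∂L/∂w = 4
Correct

y = (1)(2) + 1 = 3
∂L/∂y = 2(y - t) = 2(3 - 2) = 2
∂y/∂w = x = 2
∂L/∂w = 2 × 2 = 4

Claimed value: 4
Correct: The correct gradient is 4.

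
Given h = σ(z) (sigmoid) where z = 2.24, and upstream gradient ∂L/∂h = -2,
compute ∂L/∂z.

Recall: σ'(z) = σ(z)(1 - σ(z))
∂L/∂z = -0.1739

σ(2.24) = 0.9038
σ'(2.24) = σ(2.24)(1 - σ(2.24)) = 0.9038 × 0.09622 = 0.08696
∂L/∂z = ∂L/∂h · σ'(z) = -2 × 0.08696 = -0.1739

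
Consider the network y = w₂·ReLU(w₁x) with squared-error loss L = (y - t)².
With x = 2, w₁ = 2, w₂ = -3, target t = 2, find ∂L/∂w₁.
∂L/∂w₁ = 168

Forward pass:
z = w₁x = 2×2 = 4
h = ReLU(4) = 4
y = w₂h = -3×4 = -12

Backward pass:
∂L/∂y = 2(y - t) = 2(-12 - 2) = -28
∂y/∂h = w₂ = -3
∂h/∂z = 1 (ReLU derivative)
∂z/∂w₁ = x = 2

∂L/∂w₁ = -28 × -3 × 1 × 2 = 168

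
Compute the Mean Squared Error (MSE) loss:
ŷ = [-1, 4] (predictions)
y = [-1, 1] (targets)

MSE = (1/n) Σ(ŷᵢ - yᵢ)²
MSE = 4.5

MSE = (1/2)((-1--1)² + (4-1)²) = (1/2)(0 + 9) = 4.5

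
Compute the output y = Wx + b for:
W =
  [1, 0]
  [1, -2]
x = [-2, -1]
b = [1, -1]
y = [-1, -1]

Wx = [1×-2 + 0×-1, 1×-2 + -2×-1]
   = [-2, 0]
y = Wx + b = [-2 + 1, 0 + -1] = [-1, -1]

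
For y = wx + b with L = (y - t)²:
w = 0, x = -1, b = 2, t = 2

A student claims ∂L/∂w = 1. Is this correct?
Incorrect

y = (0)(-1) + 2 = 2
∂L/∂y = 2(y - t) = 2(2 - 2) = 0
∂y/∂w = x = -1
∂L/∂w = 0 × -1 = 0

Claimed value: 1
Incorrect: The correct gradient is 0.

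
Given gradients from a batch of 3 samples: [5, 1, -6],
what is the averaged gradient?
Average gradient = 0

Average = (1/3)(5 + 1 + -6) = 0/3 = 0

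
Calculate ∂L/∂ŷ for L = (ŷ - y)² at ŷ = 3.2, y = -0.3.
∂L/∂ŷ = 7.0

∂L/∂ŷ = 2(ŷ - y) = 2(3.2 - -0.3) = 2(3.5) = 7.0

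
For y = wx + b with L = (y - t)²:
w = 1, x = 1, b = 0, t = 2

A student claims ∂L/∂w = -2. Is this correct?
Correct

y = (1)(1) + 0 = 1
∂L/∂y = 2(y - t) = 2(1 - 2) = -2
∂y/∂w = x = 1
∂L/∂w = -2 × 1 = -2

Claimed value: -2
Correct: The correct gradient is -2.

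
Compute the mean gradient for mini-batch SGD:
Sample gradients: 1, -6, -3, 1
Average gradient = -1.75

Average = (1/4)(1 + -6 + -3 + 1) = -7/4 = -1.75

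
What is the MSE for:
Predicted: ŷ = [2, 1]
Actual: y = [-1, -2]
MSE = 9

MSE = (1/2)((2--1)² + (1--2)²) = (1/2)(9 + 9) = 9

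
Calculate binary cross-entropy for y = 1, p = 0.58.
L = 0.5447

L = -1·log(0.58) - 0·log(0.42) = -log(0.58) = 0.5447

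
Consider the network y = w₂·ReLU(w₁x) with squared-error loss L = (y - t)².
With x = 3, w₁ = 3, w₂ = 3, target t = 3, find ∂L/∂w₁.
∂L/∂w₁ = 432

Forward pass:
z = w₁x = 3×3 = 9
h = ReLU(9) = 9
y = w₂h = 3×9 = 27

Backward pass:
∂L/∂y = 2(y - t) = 2(27 - 3) = 48
∂y/∂h = w₂ = 3
∂h/∂z = 1 (ReLU derivative)
∂z/∂w₁ = x = 3

∂L/∂w₁ = 48 × 3 × 1 × 3 = 432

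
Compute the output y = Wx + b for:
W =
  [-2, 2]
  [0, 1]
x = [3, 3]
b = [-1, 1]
y = [-1, 4]

Wx = [-2×3 + 2×3, 0×3 + 1×3]
   = [0, 3]
y = Wx + b = [0 + -1, 3 + 1] = [-1, 4]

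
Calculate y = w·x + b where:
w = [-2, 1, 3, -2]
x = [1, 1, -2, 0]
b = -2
y = -9

y = (-2)(1) + (1)(1) + (3)(-2) + (-2)(0) + -2 = -9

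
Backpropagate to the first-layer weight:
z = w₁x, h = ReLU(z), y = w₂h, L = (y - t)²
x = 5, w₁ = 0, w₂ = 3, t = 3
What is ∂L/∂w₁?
∂L/∂w₁ = 0

Forward pass:
z = w₁x = 0×5 = 0
h = ReLU(0) = 0
y = w₂h = 3×0 = 0

Backward pass:
∂L/∂y = 2(y - t) = 2(0 - 3) = -6
∂y/∂h = w₂ = 3
∂h/∂z = 0 (ReLU derivative)
∂z/∂w₁ = x = 5

∂L/∂w₁ = -6 × 3 × 0 × 5 = 0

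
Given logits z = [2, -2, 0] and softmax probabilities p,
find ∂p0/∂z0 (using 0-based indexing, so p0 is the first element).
∂p0/∂z0 = 0.1154

p = softmax(z) = [0.8668, 0.01588, 0.1173]
p0 = 0.8668

∂p0/∂z0 = p0(1 - p0) = 0.8668 × (1 - 0.8668) = 0.1154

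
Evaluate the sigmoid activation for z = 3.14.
0.9585

sigmoid(3.14) = 1/(1 + e^(-3.14)) = 1/(1 + 0.04328) = 0.9585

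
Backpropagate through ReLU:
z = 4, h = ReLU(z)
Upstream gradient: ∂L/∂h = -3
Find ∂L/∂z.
∂L/∂z = -3

h = ReLU(4) = 4
Since z > 0: ∂h/∂z = 1
∂L/∂z = ∂L/∂h · ∂h/∂z = -3 × 1 = -3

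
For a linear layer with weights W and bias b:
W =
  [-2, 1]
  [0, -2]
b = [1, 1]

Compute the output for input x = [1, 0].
y = [-1, 1]

Wx = [-2×1 + 1×0, 0×1 + -2×0]
   = [-2, 0]
y = Wx + b = [-2 + 1, 0 + 1] = [-1, 1]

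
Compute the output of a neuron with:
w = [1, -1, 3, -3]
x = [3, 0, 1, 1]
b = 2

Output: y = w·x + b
y = 5

y = (1)(3) + (-1)(0) + (3)(1) + (-3)(1) + 2 = 5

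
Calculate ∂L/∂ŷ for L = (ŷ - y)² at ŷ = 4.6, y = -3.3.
∂L/∂ŷ = 15.8

∂L/∂ŷ = 2(ŷ - y) = 2(4.6 - -3.3) = 2(7.9) = 15.8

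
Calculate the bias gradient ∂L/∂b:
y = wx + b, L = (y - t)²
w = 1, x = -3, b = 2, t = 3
∂L/∂b = -8

y = wx + b = (1)(-3) + 2 = -1
∂L/∂y = 2(y - t) = 2(-1 - 3) = -8
∂y/∂b = 1
∂L/∂b = ∂L/∂y · ∂y/∂b = -8 × 1 = -8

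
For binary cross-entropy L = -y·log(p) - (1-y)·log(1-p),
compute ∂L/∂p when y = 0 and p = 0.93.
∂L/∂p = 14.29

∂L/∂p = -y/p + (1-y)/(1-p) = 0 + 1/0.07 = 14.29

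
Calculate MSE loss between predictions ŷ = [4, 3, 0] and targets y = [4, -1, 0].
MSE = 5.333

MSE = (1/3)((4-4)² + (3--1)² + (0-0)²) = (1/3)(0 + 16 + 0) = 5.333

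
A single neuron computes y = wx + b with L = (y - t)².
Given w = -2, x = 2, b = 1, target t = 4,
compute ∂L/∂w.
∂L/∂w = -28

y = wx + b = (-2)(2) + 1 = -3
∂L/∂y = 2(y - t) = 2(-3 - 4) = -14
∂y/∂w = x = 2
∂L/∂w = ∂L/∂y · ∂y/∂w = -14 × 2 = -28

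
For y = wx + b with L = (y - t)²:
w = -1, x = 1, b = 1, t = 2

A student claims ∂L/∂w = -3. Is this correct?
Incorrect

y = (-1)(1) + 1 = 0
∂L/∂y = 2(y - t) = 2(0 - 2) = -4
∂y/∂w = x = 1
∂L/∂w = -4 × 1 = -4

Claimed value: -3
Incorrect: The correct gradient is -4.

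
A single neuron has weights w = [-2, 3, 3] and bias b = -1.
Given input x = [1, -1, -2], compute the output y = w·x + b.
y = -12

y = (-2)(1) + (3)(-1) + (3)(-2) + -1 = -12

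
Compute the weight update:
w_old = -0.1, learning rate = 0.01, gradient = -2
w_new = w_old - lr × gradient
w_new = -0.08

w_new = w - η·∂L/∂w = -0.1 - 0.01×(-2) = -0.1 - (-0.02) = -0.08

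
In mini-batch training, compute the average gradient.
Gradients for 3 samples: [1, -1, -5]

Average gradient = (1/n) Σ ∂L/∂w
Average gradient = -1.667

Average = (1/3)(1 + -1 + -5) = -5/3 = -1.667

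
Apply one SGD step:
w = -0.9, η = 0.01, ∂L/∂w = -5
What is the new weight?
w_new = -0.85

w_new = w - η·∂L/∂w = -0.9 - 0.01×(-5) = -0.9 - (-0.05) = -0.85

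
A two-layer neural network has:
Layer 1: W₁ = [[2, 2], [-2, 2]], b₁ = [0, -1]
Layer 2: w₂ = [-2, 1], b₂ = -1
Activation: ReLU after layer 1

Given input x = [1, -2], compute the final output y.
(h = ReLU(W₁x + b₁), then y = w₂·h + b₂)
y = -1

Layer 1 pre-activation: z₁ = [-2, -7]
After ReLU: h = [0, 0]
Layer 2 output: y = -2×0 + 1×0 + -1 = -1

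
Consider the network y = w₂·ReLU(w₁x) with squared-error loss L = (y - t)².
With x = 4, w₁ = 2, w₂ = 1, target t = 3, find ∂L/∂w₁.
∂L/∂w₁ = 40

Forward pass:
z = w₁x = 2×4 = 8
h = ReLU(8) = 8
y = w₂h = 1×8 = 8

Backward pass:
∂L/∂y = 2(y - t) = 2(8 - 3) = 10
∂y/∂h = w₂ = 1
∂h/∂z = 1 (ReLU derivative)
∂z/∂w₁ = x = 4

∂L/∂w₁ = 10 × 1 × 1 × 4 = 40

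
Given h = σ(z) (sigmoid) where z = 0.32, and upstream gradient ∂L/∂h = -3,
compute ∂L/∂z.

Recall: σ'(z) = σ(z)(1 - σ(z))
∂L/∂z = -0.7311

σ(0.32) = 0.5793
σ'(0.32) = σ(0.32)(1 - σ(0.32)) = 0.5793 × 0.4207 = 0.2437
∂L/∂z = ∂L/∂h · σ'(z) = -3 × 0.2437 = -0.7311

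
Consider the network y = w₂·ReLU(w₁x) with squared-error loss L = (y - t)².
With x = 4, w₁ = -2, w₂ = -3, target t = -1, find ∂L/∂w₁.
∂L/∂w₁ = 0

Forward pass:
z = w₁x = -2×4 = -8
h = ReLU(-8) = 0
y = w₂h = -3×0 = 0

Backward pass:
∂L/∂y = 2(y - t) = 2(0 - -1) = 2
∂y/∂h = w₂ = -3
∂h/∂z = 0 (ReLU derivative)
∂z/∂w₁ = x = 4

∂L/∂w₁ = 2 × -3 × 0 × 4 = 0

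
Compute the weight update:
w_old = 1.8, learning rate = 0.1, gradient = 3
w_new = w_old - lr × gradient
w_new = 1.5

w_new = w - η·∂L/∂w = 1.8 - 0.1×(3) = 1.8 - (0.3) = 1.5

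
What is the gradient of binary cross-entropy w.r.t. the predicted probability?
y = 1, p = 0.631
∂L/∂p = -1.585

∂L/∂p = -y/p + (1-y)/(1-p) = -1/0.631 + 0 = -1.585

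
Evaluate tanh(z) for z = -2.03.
-0.9661

tanh(-2.03) = (e^(-2.03) - e^(2.03))/(e^(-2.03) + e^(2.03)) = -0.9661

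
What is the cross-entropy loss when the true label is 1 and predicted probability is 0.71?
L = 0.3425

L = -1·log(0.71) - 0·log(0.29) = -log(0.71) = 0.3425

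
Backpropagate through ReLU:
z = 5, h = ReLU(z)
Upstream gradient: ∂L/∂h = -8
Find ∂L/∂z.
∂L/∂z = -8

h = ReLU(5) = 5
Since z > 0: ∂h/∂z = 1
∂L/∂z = ∂L/∂h · ∂h/∂z = -8 × 1 = -8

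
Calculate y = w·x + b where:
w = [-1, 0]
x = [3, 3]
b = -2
y = -5

y = (-1)(3) + (0)(3) + -2 = -5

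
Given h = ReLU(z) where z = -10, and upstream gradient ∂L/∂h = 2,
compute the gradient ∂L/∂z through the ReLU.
∂L/∂z = 0

h = ReLU(-10) = 0
Since z < 0: ∂h/∂z = 0
∂L/∂z = ∂L/∂h · ∂h/∂z = 2 × 0 = 0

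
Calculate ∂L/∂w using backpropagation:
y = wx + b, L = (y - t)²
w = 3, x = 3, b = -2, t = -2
∂L/∂w = 54

y = wx + b = (3)(3) + -2 = 7
∂L/∂y = 2(y - t) = 2(7 - -2) = 18
∂y/∂w = x = 3
∂L/∂w = ∂L/∂y · ∂y/∂w = 18 × 3 = 54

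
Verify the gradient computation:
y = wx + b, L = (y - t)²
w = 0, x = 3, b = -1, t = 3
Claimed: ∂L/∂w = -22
Incorrect

y = (0)(3) + -1 = -1
∂L/∂y = 2(y - t) = 2(-1 - 3) = -8
∂y/∂w = x = 3
∂L/∂w = -8 × 3 = -24

Claimed value: -22
Incorrect: The correct gradient is -24.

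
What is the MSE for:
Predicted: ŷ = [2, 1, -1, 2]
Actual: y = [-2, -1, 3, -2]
MSE = 13

MSE = (1/4)((2--2)² + (1--1)² + (-1-3)² + (2--2)²) = (1/4)(16 + 4 + 16 + 16) = 13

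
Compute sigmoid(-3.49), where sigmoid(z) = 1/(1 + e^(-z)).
0.0296

sigmoid(-3.49) = 1/(1 + e^(3.49)) = 1/(1 + 32.79) = 0.0296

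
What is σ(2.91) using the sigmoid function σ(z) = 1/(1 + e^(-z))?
0.9483

sigmoid(2.91) = 1/(1 + e^(-2.91)) = 1/(1 + 0.05448) = 0.9483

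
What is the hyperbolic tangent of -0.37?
-0.354

tanh(-0.37) = (e^(-0.37) - e^(0.37))/(e^(-0.37) + e^(0.37)) = -0.354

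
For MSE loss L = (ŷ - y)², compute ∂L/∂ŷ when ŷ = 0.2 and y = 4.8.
∂L/∂ŷ = -9.2

∂L/∂ŷ = 2(ŷ - y) = 2(0.2 - 4.8) = 2(-4.6) = -9.2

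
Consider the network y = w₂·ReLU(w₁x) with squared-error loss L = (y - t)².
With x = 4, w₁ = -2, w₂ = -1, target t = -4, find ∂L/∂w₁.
∂L/∂w₁ = 0

Forward pass:
z = w₁x = -2×4 = -8
h = ReLU(-8) = 0
y = w₂h = -1×0 = 0

Backward pass:
∂L/∂y = 2(y - t) = 2(0 - -4) = 8
∂y/∂h = w₂ = -1
∂h/∂z = 0 (ReLU derivative)
∂z/∂w₁ = x = 4

∂L/∂w₁ = 8 × -1 × 0 × 4 = 0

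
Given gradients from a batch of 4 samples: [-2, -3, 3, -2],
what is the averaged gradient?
Average gradient = -1

Average = (1/4)(-2 + -3 + 3 + -2) = -4/4 = -1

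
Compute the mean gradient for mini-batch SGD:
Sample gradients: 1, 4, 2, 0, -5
Average gradient = 0.4

Average = (1/5)(1 + 4 + 2 + 0 + -5) = 2/5 = 0.4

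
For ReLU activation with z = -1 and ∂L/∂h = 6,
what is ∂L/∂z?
∂L/∂z = 0

h = ReLU(-1) = 0
Since z < 0: ∂h/∂z = 0
∂L/∂z = ∂L/∂h · ∂h/∂z = 6 × 0 = 0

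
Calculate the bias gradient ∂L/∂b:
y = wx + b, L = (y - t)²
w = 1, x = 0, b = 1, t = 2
∂L/∂b = -2

y = wx + b = (1)(0) + 1 = 1
∂L/∂y = 2(y - t) = 2(1 - 2) = -2
∂y/∂b = 1
∂L/∂b = ∂L/∂y · ∂y/∂b = -2 × 1 = -2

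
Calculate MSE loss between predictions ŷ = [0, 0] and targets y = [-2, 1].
MSE = 2.5

MSE = (1/2)((0--2)² + (0-1)²) = (1/2)(4 + 1) = 2.5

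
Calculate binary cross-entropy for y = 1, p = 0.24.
L = 1.427

L = -1·log(0.24) - 0·log(0.76) = -log(0.24) = 1.427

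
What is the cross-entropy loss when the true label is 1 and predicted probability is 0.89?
L = 0.1165

L = -1·log(0.89) - 0·log(0.11) = -log(0.89) = 0.1165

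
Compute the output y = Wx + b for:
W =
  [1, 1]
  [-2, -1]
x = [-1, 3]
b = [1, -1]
y = [3, -2]

Wx = [1×-1 + 1×3, -2×-1 + -1×3]
   = [2, -1]
y = Wx + b = [2 + 1, -1 + -1] = [3, -2]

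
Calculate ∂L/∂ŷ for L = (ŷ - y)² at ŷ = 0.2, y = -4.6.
∂L/∂ŷ = 9.6

∂L/∂ŷ = 2(ŷ - y) = 2(0.2 - -4.6) = 2(4.8) = 9.6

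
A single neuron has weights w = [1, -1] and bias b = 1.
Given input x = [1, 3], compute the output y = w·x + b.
y = -1

y = (1)(1) + (-1)(3) + 1 = -1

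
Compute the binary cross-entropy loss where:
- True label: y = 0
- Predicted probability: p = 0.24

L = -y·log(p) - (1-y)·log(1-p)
L = 0.2744

L = -0·log(0.24) - 1·log(0.76) = -log(0.76) = 0.2744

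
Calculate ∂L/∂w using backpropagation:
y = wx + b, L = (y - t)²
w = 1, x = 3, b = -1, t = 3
∂L/∂w = -6

y = wx + b = (1)(3) + -1 = 2
∂L/∂y = 2(y - t) = 2(2 - 3) = -2
∂y/∂w = x = 3
∂L/∂w = ∂L/∂y · ∂y/∂w = -2 × 3 = -6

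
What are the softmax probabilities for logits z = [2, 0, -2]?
p = [0.8668, 0.1173, 0.0159]

exp(z) = [7.389, 1, 0.1353]
Sum = 8.524
p = [0.8668, 0.1173, 0.0159]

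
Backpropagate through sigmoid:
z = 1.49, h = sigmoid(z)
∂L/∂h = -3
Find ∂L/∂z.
∂L/∂z = -0.4503

σ(1.49) = 0.8161
σ'(1.49) = σ(1.49)(1 - σ(1.49)) = 0.8161 × 0.1839 = 0.1501
∂L/∂z = ∂L/∂h · σ'(z) = -3 × 0.1501 = -0.4503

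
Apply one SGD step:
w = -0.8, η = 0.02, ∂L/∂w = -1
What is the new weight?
w_new = -0.78

w_new = w - η·∂L/∂w = -0.8 - 0.02×(-1) = -0.8 - (-0.02) = -0.78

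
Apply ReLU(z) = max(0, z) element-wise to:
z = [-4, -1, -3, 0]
h = [0, 0, 0, 0]

ReLU applied element-wise: max(0,-4)=0, max(0,-1)=0, max(0,-3)=0, max(0,0)=0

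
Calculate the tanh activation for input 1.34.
0.8717

tanh(1.34) = (e^(1.34) - e^(-1.34))/(e^(1.34) + e^(-1.34)) = 0.8717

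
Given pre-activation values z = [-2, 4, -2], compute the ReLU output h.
h = [0, 4, 0]

ReLU applied element-wise: max(0,-2)=0, max(0,4)=4, max(0,-2)=0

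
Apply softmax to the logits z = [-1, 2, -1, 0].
p = [0.0403, 0.8098, 0.0403, 0.1096]

exp(z) = [0.3679, 7.389, 0.3679, 1]
Sum = 9.125
p = [0.0403, 0.8098, 0.0403, 0.1096]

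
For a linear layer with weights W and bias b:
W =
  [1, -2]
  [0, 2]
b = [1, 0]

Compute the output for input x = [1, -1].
y = [4, -2]

Wx = [1×1 + -2×-1, 0×1 + 2×-1]
   = [3, -2]
y = Wx + b = [3 + 1, -2 + 0] = [4, -2]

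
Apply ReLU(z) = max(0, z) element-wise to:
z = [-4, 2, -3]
h = [0, 2, 0]

ReLU applied element-wise: max(0,-4)=0, max(0,2)=2, max(0,-3)=0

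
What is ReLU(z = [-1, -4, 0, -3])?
h = [0, 0, 0, 0]

ReLU applied element-wise: max(0,-1)=0, max(0,-4)=0, max(0,0)=0, max(0,-3)=0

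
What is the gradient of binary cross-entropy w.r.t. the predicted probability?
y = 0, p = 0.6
∂L/∂p = 2.5

∂L/∂p = -y/p + (1-y)/(1-p) = 0 + 1/0.4 = 2.5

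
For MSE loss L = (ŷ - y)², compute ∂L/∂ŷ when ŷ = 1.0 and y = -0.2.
∂L/∂ŷ = 2.4

∂L/∂ŷ = 2(ŷ - y) = 2(1.0 - -0.2) = 2(1.2) = 2.4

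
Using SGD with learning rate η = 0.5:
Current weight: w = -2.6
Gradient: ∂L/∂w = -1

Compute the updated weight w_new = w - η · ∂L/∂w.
w_new = -2.1

w_new = w - η·∂L/∂w = -2.6 - 0.5×(-1) = -2.6 - (-0.5) = -2.1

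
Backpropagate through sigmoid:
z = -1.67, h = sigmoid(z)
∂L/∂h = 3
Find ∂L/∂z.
∂L/∂z = 0.4

σ(-1.67) = 0.1584
σ'(-1.67) = σ(-1.67)(1 - σ(-1.67)) = 0.1584 × 0.8416 = 0.1333
∂L/∂z = ∂L/∂h · σ'(z) = 3 × 0.1333 = 0.4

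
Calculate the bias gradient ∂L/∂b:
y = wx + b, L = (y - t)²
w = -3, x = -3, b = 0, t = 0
∂L/∂b = 18

y = wx + b = (-3)(-3) + 0 = 9
∂L/∂y = 2(y - t) = 2(9 - 0) = 18
∂y/∂b = 1
∂L/∂b = ∂L/∂y · ∂y/∂b = 18 × 1 = 18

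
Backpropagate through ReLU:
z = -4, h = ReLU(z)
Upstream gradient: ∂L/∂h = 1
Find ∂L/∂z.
∂L/∂z = 0

h = ReLU(-4) = 0
Since z < 0: ∂h/∂z = 0
∂L/∂z = ∂L/∂h · ∂h/∂z = 1 × 0 = 0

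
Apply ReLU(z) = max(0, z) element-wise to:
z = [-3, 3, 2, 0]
h = [0, 3, 2, 0]

ReLU applied element-wise: max(0,-3)=0, max(0,3)=3, max(0,2)=2, max(0,0)=0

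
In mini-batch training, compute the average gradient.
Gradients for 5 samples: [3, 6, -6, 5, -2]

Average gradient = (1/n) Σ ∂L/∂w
Average gradient = 1.2

Average = (1/5)(3 + 6 + -6 + 5 + -2) = 6/5 = 1.2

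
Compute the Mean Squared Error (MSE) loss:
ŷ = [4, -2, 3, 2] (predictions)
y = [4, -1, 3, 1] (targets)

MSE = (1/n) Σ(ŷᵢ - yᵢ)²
MSE = 0.5

MSE = (1/4)((4-4)² + (-2--1)² + (3-3)² + (2-1)²) = (1/4)(0 + 1 + 0 + 1) = 0.5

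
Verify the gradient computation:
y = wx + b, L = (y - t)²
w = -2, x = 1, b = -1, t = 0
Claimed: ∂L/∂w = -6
Correct

y = (-2)(1) + -1 = -3
∂L/∂y = 2(y - t) = 2(-3 - 0) = -6
∂y/∂w = x = 1
∂L/∂w = -6 × 1 = -6

Claimed value: -6
Correct: The correct gradient is -6.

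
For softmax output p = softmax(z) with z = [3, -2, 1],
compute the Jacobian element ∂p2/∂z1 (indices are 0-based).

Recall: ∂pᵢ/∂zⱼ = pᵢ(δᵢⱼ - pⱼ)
∂p2/∂z1 = -0.0006991

p = softmax(z) = [0.8756, 0.0059, 0.1185]
p2 = 0.1185, p1 = 0.0059

∂p2/∂z1 = -p2 × p1 = -0.1185 × 0.0059 = -0.0006991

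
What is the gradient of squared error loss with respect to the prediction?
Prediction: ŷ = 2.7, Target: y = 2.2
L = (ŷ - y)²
∂L/∂ŷ = 1.0

∂L/∂ŷ = 2(ŷ - y) = 2(2.7 - 2.2) = 2(0.5) = 1.0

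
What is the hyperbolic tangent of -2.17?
-0.9743

tanh(-2.17) = (e^(-2.17) - e^(2.17))/(e^(-2.17) + e^(2.17)) = -0.9743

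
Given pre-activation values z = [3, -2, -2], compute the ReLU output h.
h = [3, 0, 0]

ReLU applied element-wise: max(0,3)=3, max(0,-2)=0, max(0,-2)=0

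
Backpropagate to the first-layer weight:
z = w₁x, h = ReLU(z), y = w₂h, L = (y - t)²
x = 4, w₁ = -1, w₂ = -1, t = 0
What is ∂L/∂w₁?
∂L/∂w₁ = 0

Forward pass:
z = w₁x = -1×4 = -4
h = ReLU(-4) = 0
y = w₂h = -1×0 = 0

Backward pass:
∂L/∂y = 2(y - t) = 2(0 - 0) = 0
∂y/∂h = w₂ = -1
∂h/∂z = 0 (ReLU derivative)
∂z/∂w₁ = x = 4

∂L/∂w₁ = 0 × -1 × 0 × 4 = 0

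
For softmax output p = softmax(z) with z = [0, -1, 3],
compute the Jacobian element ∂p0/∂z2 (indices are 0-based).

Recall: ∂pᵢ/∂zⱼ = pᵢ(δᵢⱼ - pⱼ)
∂p0/∂z2 = -0.04364

p = softmax(z) = [0.04661, 0.01715, 0.9362]
p0 = 0.04661, p2 = 0.9362

∂p0/∂z2 = -p0 × p2 = -0.04661 × 0.9362 = -0.04364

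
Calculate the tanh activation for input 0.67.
0.585

tanh(0.67) = (e^(0.67) - e^(-0.67))/(e^(0.67) + e^(-0.67)) = 0.585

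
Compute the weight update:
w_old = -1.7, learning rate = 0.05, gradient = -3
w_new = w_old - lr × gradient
w_new = -1.55

w_new = w - η·∂L/∂w = -1.7 - 0.05×(-3) = -1.7 - (-0.15) = -1.55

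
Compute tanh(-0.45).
-0.4219

tanh(-0.45) = (e^(-0.45) - e^(0.45))/(e^(-0.45) + e^(0.45)) = -0.4219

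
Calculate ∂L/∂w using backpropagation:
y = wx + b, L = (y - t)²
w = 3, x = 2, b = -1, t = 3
∂L/∂w = 8

y = wx + b = (3)(2) + -1 = 5
∂L/∂y = 2(y - t) = 2(5 - 3) = 4
∂y/∂w = x = 2
∂L/∂w = ∂L/∂y · ∂y/∂w = 4 × 2 = 8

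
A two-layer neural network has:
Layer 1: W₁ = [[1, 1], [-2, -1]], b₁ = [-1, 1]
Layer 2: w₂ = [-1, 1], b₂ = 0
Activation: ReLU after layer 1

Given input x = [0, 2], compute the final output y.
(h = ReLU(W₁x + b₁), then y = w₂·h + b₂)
y = -1

Layer 1 pre-activation: z₁ = [1, -1]
After ReLU: h = [1, 0]
Layer 2 output: y = -1×1 + 1×0 + 0 = -1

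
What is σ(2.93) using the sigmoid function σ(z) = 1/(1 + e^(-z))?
0.9493

sigmoid(2.93) = 1/(1 + e^(-2.93)) = 1/(1 + 0.0534) = 0.9493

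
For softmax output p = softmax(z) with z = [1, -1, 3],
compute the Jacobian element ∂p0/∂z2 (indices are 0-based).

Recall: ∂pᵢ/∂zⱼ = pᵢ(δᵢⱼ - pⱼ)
∂p0/∂z2 = -0.1017

p = softmax(z) = [0.1173, 0.01588, 0.8668]
p0 = 0.1173, p2 = 0.8668

∂p0/∂z2 = -p0 × p2 = -0.1173 × 0.8668 = -0.1017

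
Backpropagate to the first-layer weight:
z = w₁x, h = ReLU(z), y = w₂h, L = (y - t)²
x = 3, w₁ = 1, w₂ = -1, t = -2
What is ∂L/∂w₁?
∂L/∂w₁ = 6

Forward pass:
z = w₁x = 1×3 = 3
h = ReLU(3) = 3
y = w₂h = -1×3 = -3

Backward pass:
∂L/∂y = 2(y - t) = 2(-3 - -2) = -2
∂y/∂h = w₂ = -1
∂h/∂z = 1 (ReLU derivative)
∂z/∂w₁ = x = 3

∂L/∂w₁ = -2 × -1 × 1 × 3 = 6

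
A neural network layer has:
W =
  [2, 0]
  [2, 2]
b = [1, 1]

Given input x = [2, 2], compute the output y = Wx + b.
y = [5, 9]

Wx = [2×2 + 0×2, 2×2 + 2×2]
   = [4, 8]
y = Wx + b = [4 + 1, 8 + 1] = [5, 9]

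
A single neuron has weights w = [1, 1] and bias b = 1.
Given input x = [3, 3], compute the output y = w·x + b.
y = 7

y = (1)(3) + (1)(3) + 1 = 7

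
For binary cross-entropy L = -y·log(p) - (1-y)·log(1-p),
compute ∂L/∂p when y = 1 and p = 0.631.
∂L/∂p = -1.585

∂L/∂p = -y/p + (1-y)/(1-p) = -1/0.631 + 0 = -1.585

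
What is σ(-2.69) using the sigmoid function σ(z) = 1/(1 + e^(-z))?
0.06357

sigmoid(-2.69) = 1/(1 + e^(2.69)) = 1/(1 + 14.73) = 0.06357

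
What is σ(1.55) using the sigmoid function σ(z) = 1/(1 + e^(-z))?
0.8249

sigmoid(1.55) = 1/(1 + e^(-1.55)) = 1/(1 + 0.2122) = 0.8249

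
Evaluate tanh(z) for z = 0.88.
0.7064

tanh(0.88) = (e^(0.88) - e^(-0.88))/(e^(0.88) + e^(-0.88)) = 0.7064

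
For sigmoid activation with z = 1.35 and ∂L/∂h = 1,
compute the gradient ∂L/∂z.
∂L/∂z = 0.1635

σ(1.35) = 0.7941
σ'(1.35) = σ(1.35)(1 - σ(1.35)) = 0.7941 × 0.2059 = 0.1635
∂L/∂z = ∂L/∂h · σ'(z) = 1 × 0.1635 = 0.1635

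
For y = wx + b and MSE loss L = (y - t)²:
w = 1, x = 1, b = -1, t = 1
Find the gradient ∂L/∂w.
∂L/∂w = -2

y = wx + b = (1)(1) + -1 = 0
∂L/∂y = 2(y - t) = 2(0 - 1) = -2
∂y/∂w = x = 1
∂L/∂w = ∂L/∂y · ∂y/∂w = -2 × 1 = -2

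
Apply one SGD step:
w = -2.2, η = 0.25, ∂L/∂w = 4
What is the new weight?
w_new = -3.2

w_new = w - η·∂L/∂w = -2.2 - 0.25×(4) = -2.2 - (1) = -3.2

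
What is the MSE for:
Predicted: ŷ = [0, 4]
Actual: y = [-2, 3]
MSE = 2.5

MSE = (1/2)((0--2)² + (4-3)²) = (1/2)(4 + 1) = 2.5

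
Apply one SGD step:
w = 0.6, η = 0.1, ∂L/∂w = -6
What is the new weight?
w_new = 1.2

w_new = w - η·∂L/∂w = 0.6 - 0.1×(-6) = 0.6 - (-0.6) = 1.2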